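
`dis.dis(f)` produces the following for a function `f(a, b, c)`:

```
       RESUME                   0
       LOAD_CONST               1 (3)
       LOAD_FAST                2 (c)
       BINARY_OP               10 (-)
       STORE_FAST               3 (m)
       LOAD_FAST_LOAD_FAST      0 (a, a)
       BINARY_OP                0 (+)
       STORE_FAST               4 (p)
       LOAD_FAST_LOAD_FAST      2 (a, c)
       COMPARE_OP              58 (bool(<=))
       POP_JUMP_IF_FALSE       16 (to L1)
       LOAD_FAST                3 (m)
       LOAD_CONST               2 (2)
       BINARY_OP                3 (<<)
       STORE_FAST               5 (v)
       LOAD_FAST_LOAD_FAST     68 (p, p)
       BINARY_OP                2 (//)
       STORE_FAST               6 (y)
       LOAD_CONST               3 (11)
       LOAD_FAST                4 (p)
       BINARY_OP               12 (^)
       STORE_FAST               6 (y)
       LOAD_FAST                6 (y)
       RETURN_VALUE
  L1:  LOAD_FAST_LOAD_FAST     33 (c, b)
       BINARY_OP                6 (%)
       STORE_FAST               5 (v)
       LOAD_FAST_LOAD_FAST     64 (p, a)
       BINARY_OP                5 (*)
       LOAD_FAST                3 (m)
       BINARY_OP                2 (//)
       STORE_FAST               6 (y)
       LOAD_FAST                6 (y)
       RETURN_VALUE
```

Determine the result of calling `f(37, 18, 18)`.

-183

LOAD_CONST → push 3. Stack: [3]
LOAD_FAST c → push 18. Stack: [3, 18]
BINARY_OP - → 3 - 18 = -15. Stack: [-15]
STORE_FAST m → m=-15. Stack: []
LOAD_FAST_LOAD_FAST a,a → push 37,37. Stack: [37, 37]
BINARY_OP + → 37 + 37 = 74. Stack: [74]
STORE_FAST p → p=74. Stack: []
LOAD_FAST_LOAD_FAST a,c → push 37,18. Stack: [37, 18]
COMPARE_OP bool(<=) → 37 vs 18 = False. Stack: [False]
POP_JUMP_IF_FALSE → pop False; jump. Stack: []
LOAD_FAST_LOAD_FAST c,b → push 18,18. Stack: [18, 18]
BINARY_OP % → 18 % 18 = 0. Stack: [0]
STORE_FAST v → v=0. Stack: []
LOAD_FAST_LOAD_FAST p,a → push 74,37. Stack: [74, 37]
BINARY_OP * → 74 * 37 = 2738. Stack: [2738]
LOAD_FAST m → push -15. Stack: [2738, -15]
BINARY_OP // → 2738 // -15 = -183. Stack: [-183]
STORE_FAST y → y=-183. Stack: []
LOAD_FAST y → push -183. Stack: [-183]
RETURN_VALUE → return -183.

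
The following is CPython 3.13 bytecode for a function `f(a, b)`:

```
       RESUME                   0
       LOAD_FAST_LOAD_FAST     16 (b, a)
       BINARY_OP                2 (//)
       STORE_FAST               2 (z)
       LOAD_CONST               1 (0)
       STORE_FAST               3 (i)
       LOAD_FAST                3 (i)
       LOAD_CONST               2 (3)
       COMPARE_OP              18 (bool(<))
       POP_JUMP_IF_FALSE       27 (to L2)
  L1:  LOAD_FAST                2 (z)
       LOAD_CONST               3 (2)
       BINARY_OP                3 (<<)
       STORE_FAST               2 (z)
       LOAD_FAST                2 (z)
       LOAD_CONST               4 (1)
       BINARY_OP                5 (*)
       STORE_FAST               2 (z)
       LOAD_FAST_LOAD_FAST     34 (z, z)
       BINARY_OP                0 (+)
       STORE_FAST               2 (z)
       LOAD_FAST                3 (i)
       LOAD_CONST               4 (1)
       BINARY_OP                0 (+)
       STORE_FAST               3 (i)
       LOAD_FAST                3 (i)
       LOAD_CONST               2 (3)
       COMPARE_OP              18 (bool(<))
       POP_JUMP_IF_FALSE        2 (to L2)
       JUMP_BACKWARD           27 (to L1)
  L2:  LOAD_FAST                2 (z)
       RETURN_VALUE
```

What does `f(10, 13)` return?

LOAD_FAST_LOAD_FAST b,a → push 13,10
BINARY_OP // → 13 // 10 = 1
STORE_FAST z → z=1
LOAD_CONST → push 0
STORE_FAST i → i=0
LOAD_FAST i → push 0
LOAD_CONST → push 3
COMPARE_OP bool(<) → 0 vs 3 = True
POP_JUMP_IF_FALSE → pop True; no jump
LOAD_FAST z → push 1
LOAD_CONST → push 2
BINARY_OP << → 1 << 2 = 4
STORE_FAST z → z=4
LOAD_FAST z → push 4
LOAD_CONST → push 1
BINARY_OP * → 4 * 1 = 4
STORE_FAST z → z=4
LOAD_FAST_LOAD_FAST z,z → push 4,4
BINARY_OP + → 4 + 4 = 8
STORE_FAST z → z=8
LOAD_FAST i → push 0
LOAD_CONST → push 1
BINARY_OP + → 0 + 1 = 1
STORE_FAST i → i=1
LOAD_FAST i → push 1
LOAD_CONST → push 3
COMPARE_OP bool(<) → 1 vs 3 = True
POP_JUMP_IF_FALSE → pop True; no jump
LOAD_FAST z → push 8
LOAD_CONST → push 2
BINARY_OP << → 8 << 2 = 32
STORE_FAST z → z=32
LOAD_FAST z → push 32
LOAD_CONST → push 1
BINARY_OP * → 32 * 1 = 32
STORE_FAST z → z=32
LOAD_FAST_LOAD_FAST z,z → push 32,32
BINARY_OP + → 32 + 32 = 64
STORE_FAST z → z=64
LOAD_FAST i → push 1
LOAD_CONST → push 1
BINARY_OP + → 1 + 1 = 2
STORE_FAST i → i=2
LOAD_FAST i → push 2
LOAD_CONST → push 3
COMPARE_OP bool(<) → 2 vs 3 = True
POP_JUMP_IF_FALSE → pop True; no jump
LOAD_FAST z → push 64
LOAD_CONST → push 2
BINARY_OP << → 64 << 2 = 256
STORE_FAST z → z=256
LOAD_FAST z → push 256
LOAD_CONST → push 1
BINARY_OP * → 256 * 1 = 256
STORE_FAST z → z=256
LOAD_FAST_LOAD_FAST z,z → push 256,256
BINARY_OP + → 256 + 256 = 512
STORE_FAST z → z=512
LOAD_FAST i → push 2
LOAD_CONST → push 1
BINARY_OP + → 2 + 1 = 3
STORE_FAST i → i=3
LOAD_FAST i → push 3
LOAD_CONST → push 3
COMPARE_OP bool(<) → 3 vs 3 = False
POP_JUMP_IF_FALSE → pop False; jump
LOAD_FAST z → push 512
RETURN_VALUE → return 512.

512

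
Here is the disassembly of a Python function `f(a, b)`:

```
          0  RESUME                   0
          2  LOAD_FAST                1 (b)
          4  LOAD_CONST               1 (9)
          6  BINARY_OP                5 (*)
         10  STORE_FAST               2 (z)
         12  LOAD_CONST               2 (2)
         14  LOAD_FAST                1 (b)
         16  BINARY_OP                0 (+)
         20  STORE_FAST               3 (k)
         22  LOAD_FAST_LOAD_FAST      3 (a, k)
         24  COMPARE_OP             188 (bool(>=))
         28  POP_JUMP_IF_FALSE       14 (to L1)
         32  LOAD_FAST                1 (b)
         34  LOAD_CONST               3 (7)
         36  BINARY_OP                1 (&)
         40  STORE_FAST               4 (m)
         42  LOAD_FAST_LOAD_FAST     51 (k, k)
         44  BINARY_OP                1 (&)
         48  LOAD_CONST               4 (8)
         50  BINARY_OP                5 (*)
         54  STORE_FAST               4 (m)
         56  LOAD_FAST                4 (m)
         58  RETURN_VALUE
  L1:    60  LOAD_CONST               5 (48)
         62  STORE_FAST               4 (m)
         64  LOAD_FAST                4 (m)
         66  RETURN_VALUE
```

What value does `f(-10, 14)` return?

LOAD_FAST b → push 14. Stack: [14]
LOAD_CONST → push 9. Stack: [14, 9]
BINARY_OP * → 14 * 9 = 126. Stack: [126]
STORE_FAST z → z=126. Stack: []
LOAD_CONST → push 2. Stack: [2]
LOAD_FAST b → push 14. Stack: [2, 14]
BINARY_OP + → 2 + 14 = 16. Stack: [16]
STORE_FAST k → k=16. Stack: []
LOAD_FAST_LOAD_FAST a,k → push -10,16. Stack: [-10, 16]
COMPARE_OP bool(>=) → -10 vs 16 = False. Stack: [False]
POP_JUMP_IF_FALSE → pop False; jump. Stack: []
LOAD_CONST → push 48. Stack: [48]
STORE_FAST m → m=48. Stack: []
LOAD_FAST m → push 48. Stack: [48]
RETURN_VALUE → return 48.

48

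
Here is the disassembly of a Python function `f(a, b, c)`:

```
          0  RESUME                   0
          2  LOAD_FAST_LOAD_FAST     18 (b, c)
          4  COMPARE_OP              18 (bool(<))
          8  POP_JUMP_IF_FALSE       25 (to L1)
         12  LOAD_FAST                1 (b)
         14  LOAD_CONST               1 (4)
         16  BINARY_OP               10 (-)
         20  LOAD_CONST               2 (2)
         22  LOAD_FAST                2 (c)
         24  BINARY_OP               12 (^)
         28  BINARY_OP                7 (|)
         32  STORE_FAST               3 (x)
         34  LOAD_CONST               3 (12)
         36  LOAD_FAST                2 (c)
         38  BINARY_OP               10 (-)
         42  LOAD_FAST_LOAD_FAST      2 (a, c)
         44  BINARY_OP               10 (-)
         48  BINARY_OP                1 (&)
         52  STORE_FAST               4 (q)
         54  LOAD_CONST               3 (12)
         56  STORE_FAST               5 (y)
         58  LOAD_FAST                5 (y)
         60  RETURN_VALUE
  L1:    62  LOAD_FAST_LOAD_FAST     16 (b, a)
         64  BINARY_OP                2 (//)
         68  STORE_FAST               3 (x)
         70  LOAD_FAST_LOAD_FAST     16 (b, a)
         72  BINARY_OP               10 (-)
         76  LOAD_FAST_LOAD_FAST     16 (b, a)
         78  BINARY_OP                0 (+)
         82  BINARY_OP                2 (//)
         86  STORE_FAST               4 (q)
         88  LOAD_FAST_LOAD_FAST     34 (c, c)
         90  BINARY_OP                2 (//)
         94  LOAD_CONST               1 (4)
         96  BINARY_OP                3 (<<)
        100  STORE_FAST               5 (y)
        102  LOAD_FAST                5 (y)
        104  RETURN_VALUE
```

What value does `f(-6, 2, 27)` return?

12

LOAD_FAST_LOAD_FAST b,c → push 2,27. Stack: [2, 27]
COMPARE_OP bool(<) → 2 vs 27 = True. Stack: [True]
POP_JUMP_IF_FALSE → pop True; no jump. Stack: []
LOAD_FAST b → push 2. Stack: [2]
LOAD_CONST → push 4. Stack: [2, 4]
BINARY_OP - → 2 - 4 = -2. Stack: [-2]
LOAD_CONST → push 2. Stack: [-2, 2]
LOAD_FAST c → push 27. Stack: [-2, 2, 27]
BINARY_OP ^ → 2 ^ 27 = 25. Stack: [-2, 25]
BINARY_OP | → -2 | 25 = -1. Stack: [-1]
STORE_FAST x → x=-1. Stack: []
LOAD_CONST → push 12. Stack: [12]
LOAD_FAST c → push 27. Stack: [12, 27]
BINARY_OP - → 12 - 27 = -15. Stack: [-15]
LOAD_FAST_LOAD_FAST a,c → push -6,27. Stack: [-15, -6, 27]
BINARY_OP - → -6 - 27 = -33. Stack: [-15, -33]
BINARY_OP & → -15 & -33 = -47. Stack: [-47]
STORE_FAST q → q=-47. Stack: []
LOAD_CONST → push 12. Stack: [12]
STORE_FAST y → y=12. Stack: []
LOAD_FAST y → push 12. Stack: [12]
RETURN_VALUE → return 12.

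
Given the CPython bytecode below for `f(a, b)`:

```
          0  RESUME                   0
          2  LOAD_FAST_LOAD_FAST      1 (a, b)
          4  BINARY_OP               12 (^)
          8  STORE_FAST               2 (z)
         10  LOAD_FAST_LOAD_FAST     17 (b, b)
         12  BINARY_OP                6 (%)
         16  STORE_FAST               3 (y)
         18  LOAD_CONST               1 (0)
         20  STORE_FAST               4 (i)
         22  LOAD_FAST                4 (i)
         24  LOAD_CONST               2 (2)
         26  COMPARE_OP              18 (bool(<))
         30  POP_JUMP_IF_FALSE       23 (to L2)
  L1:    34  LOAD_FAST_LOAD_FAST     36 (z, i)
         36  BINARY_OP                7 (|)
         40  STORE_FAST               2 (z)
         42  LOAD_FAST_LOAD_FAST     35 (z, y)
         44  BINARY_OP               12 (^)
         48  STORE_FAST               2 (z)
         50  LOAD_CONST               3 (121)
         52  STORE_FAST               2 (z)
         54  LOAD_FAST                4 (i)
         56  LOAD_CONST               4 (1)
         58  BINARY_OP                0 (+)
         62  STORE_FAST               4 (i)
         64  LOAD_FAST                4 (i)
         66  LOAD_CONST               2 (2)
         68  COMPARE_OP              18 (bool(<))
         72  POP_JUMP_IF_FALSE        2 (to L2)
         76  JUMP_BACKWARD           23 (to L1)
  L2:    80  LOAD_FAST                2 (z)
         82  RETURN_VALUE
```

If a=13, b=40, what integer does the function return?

121

LOAD_FAST_LOAD_FAST a,b → push 13,40. Stack: [13, 40]
BINARY_OP ^ → 13 ^ 40 = 37. Stack: [37]
STORE_FAST z → z=37. Stack: []
LOAD_FAST_LOAD_FAST b,b → push 40,40. Stack: [40, 40]
BINARY_OP % → 40 % 40 = 0. Stack: [0]
STORE_FAST y → y=0. Stack: []
LOAD_CONST → push 0. Stack: [0]
STORE_FAST i → i=0. Stack: []
LOAD_FAST i → push 0. Stack: [0]
LOAD_CONST → push 2. Stack: [0, 2]
COMPARE_OP bool(<) → 0 vs 2 = True. Stack: [True]
POP_JUMP_IF_FALSE → pop True; no jump. Stack: []
LOAD_FAST_LOAD_FAST z,i → push 37,0. Stack: [37, 0]
BINARY_OP | → 37 | 0 = 37. Stack: [37]
STORE_FAST z → z=37. Stack: []
LOAD_FAST_LOAD_FAST z,y → push 37,0. Stack: [37, 0]
BINARY_OP ^ → 37 ^ 0 = 37. Stack: [37]
STORE_FAST z → z=37. Stack: []
LOAD_CONST → push 121. Stack: [121]
STORE_FAST z → z=121. Stack: []
LOAD_FAST i → push 0. Stack: [0]
LOAD_CONST → push 1. Stack: [0, 1]
BINARY_OP + → 0 + 1 = 1. Stack: [1]
STORE_FAST i → i=1. Stack: []
LOAD_FAST i → push 1. Stack: [1]
LOAD_CONST → push 2. Stack: [1, 2]
COMPARE_OP bool(<) → 1 vs 2 = True. Stack: [True]
POP_JUMP_IF_FALSE → pop True; no jump. Stack: []
LOAD_FAST_LOAD_FAST z,i → push 121,1. Stack: [121, 1]
BINARY_OP | → 121 | 1 = 121. Stack: [121]
STORE_FAST z → z=121. Stack: []
LOAD_FAST_LOAD_FAST z,y → push 121,0. Stack: [121, 0]
BINARY_OP ^ → 121 ^ 0 = 121. Stack: [121]
STORE_FAST z → z=121. Stack: []
LOAD_CONST → push 121. Stack: [121]
STORE_FAST z → z=121. Stack: []
LOAD_FAST i → push 1. Stack: [1]
LOAD_CONST → push 1. Stack: [1, 1]
BINARY_OP + → 1 + 1 = 2. Stack: [2]
STORE_FAST i → i=2. Stack: []
LOAD_FAST i → push 2. Stack: [2]
LOAD_CONST → push 2. Stack: [2, 2]
COMPARE_OP bool(<) → 2 vs 2 = False. Stack: [False]
POP_JUMP_IF_FALSE → pop False; jump. Stack: []
LOAD_FAST z → push 121. Stack: [121]
RETURN_VALUE → return 121.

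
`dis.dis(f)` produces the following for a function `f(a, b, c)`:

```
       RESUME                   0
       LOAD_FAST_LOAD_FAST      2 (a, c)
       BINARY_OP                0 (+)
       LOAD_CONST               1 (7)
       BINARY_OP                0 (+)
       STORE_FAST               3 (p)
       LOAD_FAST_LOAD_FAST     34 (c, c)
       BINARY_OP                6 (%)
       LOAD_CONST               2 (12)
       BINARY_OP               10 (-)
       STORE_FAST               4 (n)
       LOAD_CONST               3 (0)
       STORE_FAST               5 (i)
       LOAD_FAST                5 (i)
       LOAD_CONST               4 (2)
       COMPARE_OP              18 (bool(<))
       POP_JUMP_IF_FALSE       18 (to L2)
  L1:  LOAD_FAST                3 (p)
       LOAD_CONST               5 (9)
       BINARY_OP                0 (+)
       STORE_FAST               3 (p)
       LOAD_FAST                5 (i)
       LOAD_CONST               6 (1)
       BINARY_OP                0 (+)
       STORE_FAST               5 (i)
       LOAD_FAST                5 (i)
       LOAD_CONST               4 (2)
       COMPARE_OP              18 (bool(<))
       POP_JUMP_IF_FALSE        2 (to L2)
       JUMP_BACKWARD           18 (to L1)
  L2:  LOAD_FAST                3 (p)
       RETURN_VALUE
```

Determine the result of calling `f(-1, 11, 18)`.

42

LOAD_FAST_LOAD_FAST a,c → push -1,18. Stack: [-1, 18]
BINARY_OP + → -1 + 18 = 17. Stack: [17]
LOAD_CONST → push 7. Stack: [17, 7]
BINARY_OP + → 17 + 7 = 24. Stack: [24]
STORE_FAST p → p=24. Stack: []
LOAD_FAST_LOAD_FAST c,c → push 18,18. Stack: [18, 18]
BINARY_OP % → 18 % 18 = 0. Stack: [0]
LOAD_CONST → push 12. Stack: [0, 12]
BINARY_OP - → 0 - 12 = -12. Stack: [-12]
STORE_FAST n → n=-12. Stack: []
LOAD_CONST → push 0. Stack: [0]
STORE_FAST i → i=0. Stack: []
LOAD_FAST i → push 0. Stack: [0]
LOAD_CONST → push 2. Stack: [0, 2]
COMPARE_OP bool(<) → 0 vs 2 = True. Stack: [True]
POP_JUMP_IF_FALSE → pop True; no jump. Stack: []
LOAD_FAST p → push 24. Stack: [24]
LOAD_CONST → push 9. Stack: [24, 9]
BINARY_OP + → 24 + 9 = 33. Stack: [33]
STORE_FAST p → p=33. Stack: []
LOAD_FAST i → push 0. Stack: [0]
LOAD_CONST → push 1. Stack: [0, 1]
BINARY_OP + → 0 + 1 = 1. Stack: [1]
STORE_FAST i → i=1. Stack: []
LOAD_FAST i → push 1. Stack: [1]
LOAD_CONST → push 2. Stack: [1, 2]
COMPARE_OP bool(<) → 1 vs 2 = True. Stack: [True]
POP_JUMP_IF_FALSE → pop True; no jump. Stack: []
LOAD_FAST p → push 33. Stack: [33]
LOAD_CONST → push 9. Stack: [33, 9]
BINARY_OP + → 33 + 9 = 42. Stack: [42]
STORE_FAST p → p=42. Stack: []
LOAD_FAST i → push 1. Stack: [1]
LOAD_CONST → push 1. Stack: [1, 1]
BINARY_OP + → 1 + 1 = 2. Stack: [2]
STORE_FAST i → i=2. Stack: []
LOAD_FAST i → push 2. Stack: [2]
LOAD_CONST → push 2. Stack: [2, 2]
COMPARE_OP bool(<) → 2 vs 2 = False. Stack: [False]
POP_JUMP_IF_FALSE → pop False; jump. Stack: []
LOAD_FAST p → push 42. Stack: [42]
RETURN_VALUE → return 42.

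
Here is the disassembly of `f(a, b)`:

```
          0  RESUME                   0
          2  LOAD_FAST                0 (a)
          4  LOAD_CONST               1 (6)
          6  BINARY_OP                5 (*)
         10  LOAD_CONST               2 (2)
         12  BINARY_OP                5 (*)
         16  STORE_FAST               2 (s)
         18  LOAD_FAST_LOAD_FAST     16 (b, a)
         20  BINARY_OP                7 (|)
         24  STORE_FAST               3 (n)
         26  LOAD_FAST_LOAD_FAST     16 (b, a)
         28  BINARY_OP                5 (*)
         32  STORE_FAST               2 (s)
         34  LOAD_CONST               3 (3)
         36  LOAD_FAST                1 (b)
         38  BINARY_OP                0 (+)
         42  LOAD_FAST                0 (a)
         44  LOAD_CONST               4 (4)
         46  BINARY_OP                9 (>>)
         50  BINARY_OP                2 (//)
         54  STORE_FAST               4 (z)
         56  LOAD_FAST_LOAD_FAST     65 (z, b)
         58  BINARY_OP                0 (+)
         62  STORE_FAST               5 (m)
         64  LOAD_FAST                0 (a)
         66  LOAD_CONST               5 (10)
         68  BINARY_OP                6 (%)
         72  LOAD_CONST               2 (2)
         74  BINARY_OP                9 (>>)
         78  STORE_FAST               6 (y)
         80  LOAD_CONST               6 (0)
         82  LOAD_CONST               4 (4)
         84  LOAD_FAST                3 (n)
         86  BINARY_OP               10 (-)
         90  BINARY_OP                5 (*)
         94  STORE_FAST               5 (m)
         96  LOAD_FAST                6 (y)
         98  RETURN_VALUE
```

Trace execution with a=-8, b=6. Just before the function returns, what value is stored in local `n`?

LOAD_FAST a → push -8. Stack: [-8]
LOAD_CONST → push 6. Stack: [-8, 6]
BINARY_OP * → -8 * 6 = -48. Stack: [-48]
LOAD_CONST → push 2. Stack: [-48, 2]
BINARY_OP * → -48 * 2 = -96. Stack: [-96]
STORE_FAST s → s=-96. Stack: []
LOAD_FAST_LOAD_FAST b,a → push 6,-8. Stack: [6, -8]
BINARY_OP | → 6 | -8 = -2. Stack: [-2]
STORE_FAST n → n=-2. Stack: []
LOAD_FAST_LOAD_FAST b,a → push 6,-8. Stack: [6, -8]
BINARY_OP * → 6 * -8 = -48. Stack: [-48]
STORE_FAST s → s=-48. Stack: []
LOAD_CONST → push 3. Stack: [3]
LOAD_FAST b → push 6. Stack: [3, 6]
BINARY_OP + → 3 + 6 = 9. Stack: [9]
LOAD_FAST a → push -8. Stack: [9, -8]
LOAD_CONST → push 4. Stack: [9, -8, 4]
BINARY_OP >> → -8 >> 4 = -1. Stack: [9, -1]
BINARY_OP // → 9 // -1 = -9. Stack: [-9]
STORE_FAST z → z=-9. Stack: []
LOAD_FAST_LOAD_FAST z,b → push -9,6. Stack: [-9, 6]
BINARY_OP + → -9 + 6 = -3. Stack: [-3]
STORE_FAST m → m=-3. Stack: []
LOAD_FAST a → push -8. Stack: [-8]
LOAD_CONST → push 10. Stack: [-8, 10]
BINARY_OP % → -8 % 10 = 2. Stack: [2]
LOAD_CONST → push 2. Stack: [2, 2]
BINARY_OP >> → 2 >> 2 = 0. Stack: [0]
STORE_FAST y → y=0. Stack: []
LOAD_CONST → push 0. Stack: [0]
LOAD_CONST → push 4. Stack: [0, 4]
LOAD_FAST n → push -2. Stack: [0, 4, -2]
BINARY_OP - → 4 - -2 = 6. Stack: [0, 6]
BINARY_OP * → 0 * 6 = 0. Stack: [0]
STORE_FAST m → m=0. Stack: []
LOAD_FAST y → push 0. Stack: [0]
RETURN_VALUE → return 0.

-2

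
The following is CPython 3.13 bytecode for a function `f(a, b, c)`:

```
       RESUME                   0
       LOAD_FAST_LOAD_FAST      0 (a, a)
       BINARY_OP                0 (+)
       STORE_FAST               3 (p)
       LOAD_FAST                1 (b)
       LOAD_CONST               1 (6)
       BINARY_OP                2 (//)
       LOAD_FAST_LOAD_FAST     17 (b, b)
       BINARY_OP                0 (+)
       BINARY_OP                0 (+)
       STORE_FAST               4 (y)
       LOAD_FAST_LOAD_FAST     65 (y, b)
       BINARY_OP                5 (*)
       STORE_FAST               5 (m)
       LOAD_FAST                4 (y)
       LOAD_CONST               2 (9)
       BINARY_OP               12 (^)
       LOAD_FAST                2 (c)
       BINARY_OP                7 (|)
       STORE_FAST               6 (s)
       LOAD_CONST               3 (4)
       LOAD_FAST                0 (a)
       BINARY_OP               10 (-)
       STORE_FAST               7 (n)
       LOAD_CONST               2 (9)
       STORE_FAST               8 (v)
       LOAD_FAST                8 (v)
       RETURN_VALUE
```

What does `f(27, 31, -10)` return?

9

LOAD_FAST_LOAD_FAST a,a → push 27,27. Stack: [27, 27]
BINARY_OP + → 27 + 27 = 54. Stack: [54]
STORE_FAST p → p=54. Stack: []
LOAD_FAST b → push 31. Stack: [31]
LOAD_CONST → push 6. Stack: [31, 6]
BINARY_OP // → 31 // 6 = 5. Stack: [5]
LOAD_FAST_LOAD_FAST b,b → push 31,31. Stack: [5, 31, 31]
BINARY_OP + → 31 + 31 = 62. Stack: [5, 62]
BINARY_OP + → 5 + 62 = 67. Stack: [67]
STORE_FAST y → y=67. Stack: []
LOAD_FAST_LOAD_FAST y,b → push 67,31. Stack: [67, 31]
BINARY_OP * → 67 * 31 = 2077. Stack: [2077]
STORE_FAST m → m=2077. Stack: []
LOAD_FAST y → push 67. Stack: [67]
LOAD_CONST → push 9. Stack: [67, 9]
BINARY_OP ^ → 67 ^ 9 = 74. Stack: [74]
LOAD_FAST c → push -10. Stack: [74, -10]
BINARY_OP | → 74 | -10 = -2. Stack: [-2]
STORE_FAST s → s=-2. Stack: []
LOAD_CONST → push 4. Stack: [4]
LOAD_FAST a → push 27. Stack: [4, 27]
BINARY_OP - → 4 - 27 = -23. Stack: [-23]
STORE_FAST n → n=-23. Stack: []
LOAD_CONST → push 9. Stack: [9]
STORE_FAST v → v=9. Stack: []
LOAD_FAST v → push 9. Stack: [9]
RETURN_VALUE → return 9.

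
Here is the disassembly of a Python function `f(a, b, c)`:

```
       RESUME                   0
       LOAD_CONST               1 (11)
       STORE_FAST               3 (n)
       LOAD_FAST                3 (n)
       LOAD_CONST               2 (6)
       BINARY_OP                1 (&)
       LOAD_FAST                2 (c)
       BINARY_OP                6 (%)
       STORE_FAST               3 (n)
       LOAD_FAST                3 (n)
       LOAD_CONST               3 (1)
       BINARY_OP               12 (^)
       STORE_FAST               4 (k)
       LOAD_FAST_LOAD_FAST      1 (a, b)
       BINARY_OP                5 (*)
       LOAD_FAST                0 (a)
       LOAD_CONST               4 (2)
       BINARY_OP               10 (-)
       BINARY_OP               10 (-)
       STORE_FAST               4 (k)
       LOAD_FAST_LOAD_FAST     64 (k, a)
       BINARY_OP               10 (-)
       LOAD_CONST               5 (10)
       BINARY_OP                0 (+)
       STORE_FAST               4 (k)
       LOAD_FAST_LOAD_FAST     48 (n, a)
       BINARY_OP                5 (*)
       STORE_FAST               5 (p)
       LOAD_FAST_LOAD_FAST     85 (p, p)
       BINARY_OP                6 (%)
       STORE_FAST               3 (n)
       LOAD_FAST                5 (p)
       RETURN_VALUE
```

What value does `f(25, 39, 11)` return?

50

LOAD_CONST → push 11. Stack: [11]
STORE_FAST n → n=11. Stack: []
LOAD_FAST n → push 11. Stack: [11]
LOAD_CONST → push 6. Stack: [11, 6]
BINARY_OP & → 11 & 6 = 2. Stack: [2]
LOAD_FAST c → push 11. Stack: [2, 11]
BINARY_OP % → 2 % 11 = 2. Stack: [2]
STORE_FAST n → n=2. Stack: []
LOAD_FAST n → push 2. Stack: [2]
LOAD_CONST → push 1. Stack: [2, 1]
BINARY_OP ^ → 2 ^ 1 = 3. Stack: [3]
STORE_FAST k → k=3. Stack: []
LOAD_FAST_LOAD_FAST a,b → push 25,39. Stack: [25, 39]
BINARY_OP * → 25 * 39 = 975. Stack: [975]
LOAD_FAST a → push 25. Stack: [975, 25]
LOAD_CONST → push 2. Stack: [975, 25, 2]
BINARY_OP - → 25 - 2 = 23. Stack: [975, 23]
BINARY_OP - → 975 - 23 = 952. Stack: [952]
STORE_FAST k → k=952. Stack: []
LOAD_FAST_LOAD_FAST k,a → push 952,25. Stack: [952, 25]
BINARY_OP - → 952 - 25 = 927. Stack: [927]
LOAD_CONST → push 10. Stack: [927, 10]
BINARY_OP + → 927 + 10 = 937. Stack: [937]
STORE_FAST k → k=937. Stack: []
LOAD_FAST_LOAD_FAST n,a → push 2,25. Stack: [2, 25]
BINARY_OP * → 2 * 25 = 50. Stack: [50]
STORE_FAST p → p=50. Stack: []
LOAD_FAST_LOAD_FAST p,p → push 50,50. Stack: [50, 50]
BINARY_OP % → 50 % 50 = 0. Stack: [0]
STORE_FAST n → n=0. Stack: []
LOAD_FAST p → push 50. Stack: [50]
RETURN_VALUE → return 50.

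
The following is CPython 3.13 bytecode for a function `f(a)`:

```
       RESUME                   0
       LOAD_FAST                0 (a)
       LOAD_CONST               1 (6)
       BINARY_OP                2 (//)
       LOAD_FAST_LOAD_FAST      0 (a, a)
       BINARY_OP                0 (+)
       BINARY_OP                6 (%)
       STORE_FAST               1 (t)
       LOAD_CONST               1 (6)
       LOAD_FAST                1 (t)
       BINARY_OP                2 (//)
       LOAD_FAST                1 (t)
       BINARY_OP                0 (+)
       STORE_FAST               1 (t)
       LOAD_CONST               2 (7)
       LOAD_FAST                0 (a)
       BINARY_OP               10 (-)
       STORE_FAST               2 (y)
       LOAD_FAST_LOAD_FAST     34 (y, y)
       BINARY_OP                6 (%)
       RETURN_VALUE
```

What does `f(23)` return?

LOAD_FAST a → push 23. Stack: [23]
LOAD_CONST → push 6. Stack: [23, 6]
BINARY_OP // → 23 // 6 = 3. Stack: [3]
LOAD_FAST_LOAD_FAST a,a → push 23,23. Stack: [3, 23, 23]
BINARY_OP + → 23 + 23 = 46. Stack: [3, 46]
BINARY_OP % → 3 % 46 = 3. Stack: [3]
STORE_FAST t → t=3. Stack: []
LOAD_CONST → push 6. Stack: [6]
LOAD_FAST t → push 3. Stack: [6, 3]
BINARY_OP // → 6 // 3 = 2. Stack: [2]
LOAD_FAST t → push 3. Stack: [2, 3]
BINARY_OP + → 2 + 3 = 5. Stack: [5]
STORE_FAST t → t=5. Stack: []
LOAD_CONST → push 7. Stack: [7]
LOAD_FAST a → push 23. Stack: [7, 23]
BINARY_OP - → 7 - 23 = -16. Stack: [-16]
STORE_FAST y → y=-16. Stack: []
LOAD_FAST_LOAD_FAST y,y → push -16,-16. Stack: [-16, -16]
BINARY_OP % → -16 % -16 = 0. Stack: [0]
RETURN_VALUE → return 0.

0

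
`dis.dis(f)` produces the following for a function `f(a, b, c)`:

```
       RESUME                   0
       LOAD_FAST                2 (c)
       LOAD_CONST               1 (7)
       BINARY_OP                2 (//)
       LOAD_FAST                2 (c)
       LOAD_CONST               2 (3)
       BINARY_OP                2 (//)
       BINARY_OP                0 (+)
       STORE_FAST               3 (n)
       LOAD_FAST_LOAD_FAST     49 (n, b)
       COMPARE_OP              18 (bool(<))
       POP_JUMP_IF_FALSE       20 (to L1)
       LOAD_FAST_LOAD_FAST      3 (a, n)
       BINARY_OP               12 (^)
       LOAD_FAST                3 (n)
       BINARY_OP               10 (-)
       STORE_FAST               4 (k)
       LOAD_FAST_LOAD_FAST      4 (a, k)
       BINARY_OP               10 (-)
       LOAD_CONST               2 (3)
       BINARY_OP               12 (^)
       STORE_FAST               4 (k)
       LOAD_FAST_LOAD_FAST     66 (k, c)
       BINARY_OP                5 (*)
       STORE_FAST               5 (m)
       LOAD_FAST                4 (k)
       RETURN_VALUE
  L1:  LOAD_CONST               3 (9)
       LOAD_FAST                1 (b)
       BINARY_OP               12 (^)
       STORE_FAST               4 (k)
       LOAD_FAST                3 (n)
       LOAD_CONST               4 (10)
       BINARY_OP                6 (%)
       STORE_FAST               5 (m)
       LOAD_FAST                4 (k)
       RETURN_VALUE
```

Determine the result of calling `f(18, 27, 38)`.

35

LOAD_FAST c → push 38. Stack: [38]
LOAD_CONST → push 7. Stack: [38, 7]
BINARY_OP // → 38 // 7 = 5. Stack: [5]
LOAD_FAST c → push 38. Stack: [5, 38]
LOAD_CONST → push 3. Stack: [5, 38, 3]
BINARY_OP // → 38 // 3 = 12. Stack: [5, 12]
BINARY_OP + → 5 + 12 = 17. Stack: [17]
STORE_FAST n → n=17. Stack: []
LOAD_FAST_LOAD_FAST n,b → push 17,27. Stack: [17, 27]
COMPARE_OP bool(<) → 17 vs 27 = True. Stack: [True]
POP_JUMP_IF_FALSE → pop True; no jump. Stack: []
LOAD_FAST_LOAD_FAST a,n → push 18,17. Stack: [18, 17]
BINARY_OP ^ → 18 ^ 17 = 3. Stack: [3]
LOAD_FAST n → push 17. Stack: [3, 17]
BINARY_OP - → 3 - 17 = -14. Stack: [-14]
STORE_FAST k → k=-14. Stack: []
LOAD_FAST_LOAD_FAST a,k → push 18,-14. Stack: [18, -14]
BINARY_OP - → 18 - -14 = 32. Stack: [32]
LOAD_CONST → push 3. Stack: [32, 3]
BINARY_OP ^ → 32 ^ 3 = 35. Stack: [35]
STORE_FAST k → k=35. Stack: []
LOAD_FAST_LOAD_FAST k,c → push 35,38. Stack: [35, 38]
BINARY_OP * → 35 * 38 = 1330. Stack: [1330]
STORE_FAST m → m=1330. Stack: []
LOAD_FAST k → push 35. Stack: [35]
RETURN_VALUE → return 35.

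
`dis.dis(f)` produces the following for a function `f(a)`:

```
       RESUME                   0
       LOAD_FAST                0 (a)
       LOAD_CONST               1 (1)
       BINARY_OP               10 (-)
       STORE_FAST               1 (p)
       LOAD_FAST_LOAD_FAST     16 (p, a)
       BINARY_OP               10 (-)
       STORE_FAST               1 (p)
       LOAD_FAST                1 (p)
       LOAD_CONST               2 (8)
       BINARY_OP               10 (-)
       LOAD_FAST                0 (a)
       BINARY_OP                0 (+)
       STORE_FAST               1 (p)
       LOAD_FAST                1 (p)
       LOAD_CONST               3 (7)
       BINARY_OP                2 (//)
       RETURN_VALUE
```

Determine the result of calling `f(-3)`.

LOAD_FAST a → push -3. Stack: [-3]
LOAD_CONST → push 1. Stack: [-3, 1]
BINARY_OP - → -3 - 1 = -4. Stack: [-4]
STORE_FAST p → p=-4. Stack: []
LOAD_FAST_LOAD_FAST p,a → push -4,-3. Stack: [-4, -3]
BINARY_OP - → -4 - -3 = -1. Stack: [-1]
STORE_FAST p → p=-1. Stack: []
LOAD_FAST p → push -1. Stack: [-1]
LOAD_CONST → push 8. Stack: [-1, 8]
BINARY_OP - → -1 - 8 = -9. Stack: [-9]
LOAD_FAST a → push -3. Stack: [-9, -3]
BINARY_OP + → -9 + -3 = -12. Stack: [-12]
STORE_FAST p → p=-12. Stack: []
LOAD_FAST p → push -12. Stack: [-12]
LOAD_CONST → push 7. Stack: [-12, 7]
BINARY_OP // → -12 // 7 = -2. Stack: [-2]
RETURN_VALUE → return -2.

-2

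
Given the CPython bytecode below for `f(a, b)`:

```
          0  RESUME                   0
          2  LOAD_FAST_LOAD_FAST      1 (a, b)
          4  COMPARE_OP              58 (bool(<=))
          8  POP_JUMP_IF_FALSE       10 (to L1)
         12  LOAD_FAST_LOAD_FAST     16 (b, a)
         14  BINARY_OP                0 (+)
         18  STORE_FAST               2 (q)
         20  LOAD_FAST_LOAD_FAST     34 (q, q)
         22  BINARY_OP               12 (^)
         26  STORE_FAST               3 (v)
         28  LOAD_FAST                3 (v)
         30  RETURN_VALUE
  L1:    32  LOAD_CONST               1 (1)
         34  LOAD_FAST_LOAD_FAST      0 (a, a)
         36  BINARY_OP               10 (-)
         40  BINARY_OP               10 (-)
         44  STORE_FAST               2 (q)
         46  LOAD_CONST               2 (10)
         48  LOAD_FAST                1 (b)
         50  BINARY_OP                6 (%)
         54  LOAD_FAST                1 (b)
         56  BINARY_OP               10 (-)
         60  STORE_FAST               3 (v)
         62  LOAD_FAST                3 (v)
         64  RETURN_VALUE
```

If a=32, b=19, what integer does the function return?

LOAD_FAST_LOAD_FAST a,b → push 32,19. Stack: [32, 19]
COMPARE_OP bool(<=) → 32 vs 19 = False. Stack: [False]
POP_JUMP_IF_FALSE → pop False; jump. Stack: []
LOAD_CONST → push 1. Stack: [1]
LOAD_FAST_LOAD_FAST a,a → push 32,32. Stack: [1, 32, 32]
BINARY_OP - → 32 - 32 = 0. Stack: [1, 0]
BINARY_OP - → 1 - 0 = 1. Stack: [1]
STORE_FAST q → q=1. Stack: []
LOAD_CONST → push 10. Stack: [10]
LOAD_FAST b → push 19. Stack: [10, 19]
BINARY_OP % → 10 % 19 = 10. Stack: [10]
LOAD_FAST b → push 19. Stack: [10, 19]
BINARY_OP - → 10 - 19 = -9. Stack: [-9]
STORE_FAST v → v=-9. Stack: []
LOAD_FAST v → push -9. Stack: [-9]
RETURN_VALUE → return -9.

-9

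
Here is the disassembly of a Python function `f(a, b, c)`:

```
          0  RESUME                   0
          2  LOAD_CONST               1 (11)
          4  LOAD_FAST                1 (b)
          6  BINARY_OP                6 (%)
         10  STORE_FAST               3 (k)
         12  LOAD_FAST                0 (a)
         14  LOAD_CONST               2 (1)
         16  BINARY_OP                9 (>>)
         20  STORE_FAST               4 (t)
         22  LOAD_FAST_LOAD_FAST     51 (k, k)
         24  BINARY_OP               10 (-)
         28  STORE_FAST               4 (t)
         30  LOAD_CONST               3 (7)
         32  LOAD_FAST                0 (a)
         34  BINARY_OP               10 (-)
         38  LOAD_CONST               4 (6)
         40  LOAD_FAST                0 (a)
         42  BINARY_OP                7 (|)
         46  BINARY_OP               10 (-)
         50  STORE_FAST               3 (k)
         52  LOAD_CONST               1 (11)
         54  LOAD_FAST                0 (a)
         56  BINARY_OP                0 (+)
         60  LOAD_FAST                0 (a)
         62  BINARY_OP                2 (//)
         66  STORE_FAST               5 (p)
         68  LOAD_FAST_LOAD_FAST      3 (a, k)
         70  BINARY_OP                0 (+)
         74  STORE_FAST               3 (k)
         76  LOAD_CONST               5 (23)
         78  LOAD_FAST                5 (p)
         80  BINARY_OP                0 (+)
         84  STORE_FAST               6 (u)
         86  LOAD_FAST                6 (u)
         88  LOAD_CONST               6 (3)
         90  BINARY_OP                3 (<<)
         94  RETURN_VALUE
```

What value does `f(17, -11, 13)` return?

LOAD_CONST → push 11. Stack: [11]
LOAD_FAST b → push -11. Stack: [11, -11]
BINARY_OP % → 11 % -11 = 0. Stack: [0]
STORE_FAST k → k=0. Stack: []
LOAD_FAST a → push 17. Stack: [17]
LOAD_CONST → push 1. Stack: [17, 1]
BINARY_OP >> → 17 >> 1 = 8. Stack: [8]
STORE_FAST t → t=8. Stack: []
LOAD_FAST_LOAD_FAST k,k → push 0,0. Stack: [0, 0]
BINARY_OP - → 0 - 0 = 0. Stack: [0]
STORE_FAST t → t=0. Stack: []
LOAD_CONST → push 7. Stack: [7]
LOAD_FAST a → push 17. Stack: [7, 17]
BINARY_OP - → 7 - 17 = -10. Stack: [-10]
LOAD_CONST → push 6. Stack: [-10, 6]
LOAD_FAST a → push 17. Stack: [-10, 6, 17]
BINARY_OP | → 6 | 17 = 23. Stack: [-10, 23]
BINARY_OP - → -10 - 23 = -33. Stack: [-33]
STORE_FAST k → k=-33. Stack: []
LOAD_CONST → push 11. Stack: [11]
LOAD_FAST a → push 17. Stack: [11, 17]
BINARY_OP + → 11 + 17 = 28. Stack: [28]
LOAD_FAST a → push 17. Stack: [28, 17]
BINARY_OP // → 28 // 17 = 1. Stack: [1]
STORE_FAST p → p=1. Stack: []
LOAD_FAST_LOAD_FAST a,k → push 17,-33. Stack: [17, -33]
BINARY_OP + → 17 + -33 = -16. Stack: [-16]
STORE_FAST k → k=-16. Stack: []
LOAD_CONST → push 23. Stack: [23]
LOAD_FAST p → push 1. Stack: [23, 1]
BINARY_OP + → 23 + 1 = 24. Stack: [24]
STORE_FAST u → u=24. Stack: []
LOAD_FAST u → push 24. Stack: [24]
LOAD_CONST → push 3. Stack: [24, 3]
BINARY_OP << → 24 << 3 = 192. Stack: [192]
RETURN_VALUE → return 192.

192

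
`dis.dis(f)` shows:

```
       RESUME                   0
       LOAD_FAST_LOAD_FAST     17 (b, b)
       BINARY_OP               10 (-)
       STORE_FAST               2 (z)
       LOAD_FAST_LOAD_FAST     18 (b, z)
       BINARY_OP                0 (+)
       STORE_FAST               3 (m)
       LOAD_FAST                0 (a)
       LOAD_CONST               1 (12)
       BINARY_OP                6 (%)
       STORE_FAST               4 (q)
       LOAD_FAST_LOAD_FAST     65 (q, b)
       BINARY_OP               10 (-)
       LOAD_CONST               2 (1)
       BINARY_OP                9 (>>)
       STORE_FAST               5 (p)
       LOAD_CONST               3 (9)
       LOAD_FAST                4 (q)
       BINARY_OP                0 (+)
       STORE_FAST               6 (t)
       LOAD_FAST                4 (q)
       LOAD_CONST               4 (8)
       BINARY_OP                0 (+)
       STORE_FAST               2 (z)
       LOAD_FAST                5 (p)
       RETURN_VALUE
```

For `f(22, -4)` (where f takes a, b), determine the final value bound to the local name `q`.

LOAD_FAST_LOAD_FAST b,b → push -4,-4. Stack: [-4, -4]
BINARY_OP - → -4 - -4 = 0. Stack: [0]
STORE_FAST z → z=0. Stack: []
LOAD_FAST_LOAD_FAST b,z → push -4,0. Stack: [-4, 0]
BINARY_OP + → -4 + 0 = -4. Stack: [-4]
STORE_FAST m → m=-4. Stack: []
LOAD_FAST a → push 22. Stack: [22]
LOAD_CONST → push 12. Stack: [22, 12]
BINARY_OP % → 22 % 12 = 10. Stack: [10]
STORE_FAST q → q=10. Stack: []
LOAD_FAST_LOAD_FAST q,b → push 10,-4. Stack: [10, -4]
BINARY_OP - → 10 - -4 = 14. Stack: [14]
LOAD_CONST → push 1. Stack: [14, 1]
BINARY_OP >> → 14 >> 1 = 7. Stack: [7]
STORE_FAST p → p=7. Stack: []
LOAD_CONST → push 9. Stack: [9]
LOAD_FAST q → push 10. Stack: [9, 10]
BINARY_OP + → 9 + 10 = 19. Stack: [19]
STORE_FAST t → t=19. Stack: []
LOAD_FAST q → push 10. Stack: [10]
LOAD_CONST → push 8. Stack: [10, 8]
BINARY_OP + → 10 + 8 = 18. Stack: [18]
STORE_FAST z → z=18. Stack: []
LOAD_FAST p → push 7. Stack: [7]
RETURN_VALUE → return 7.

10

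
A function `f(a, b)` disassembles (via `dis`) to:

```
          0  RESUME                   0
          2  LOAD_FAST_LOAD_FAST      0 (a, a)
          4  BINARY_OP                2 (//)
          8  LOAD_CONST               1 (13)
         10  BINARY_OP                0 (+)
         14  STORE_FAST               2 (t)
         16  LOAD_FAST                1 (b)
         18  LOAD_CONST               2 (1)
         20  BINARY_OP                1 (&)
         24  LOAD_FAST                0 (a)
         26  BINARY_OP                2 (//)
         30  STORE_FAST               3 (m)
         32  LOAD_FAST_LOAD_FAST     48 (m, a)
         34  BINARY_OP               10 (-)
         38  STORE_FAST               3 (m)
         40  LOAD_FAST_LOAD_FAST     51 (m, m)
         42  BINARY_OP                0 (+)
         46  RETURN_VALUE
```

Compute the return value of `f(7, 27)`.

LOAD_FAST_LOAD_FAST a,a → push 7,7. Stack: [7, 7]
BINARY_OP // → 7 // 7 = 1. Stack: [1]
LOAD_CONST → push 13. Stack: [1, 13]
BINARY_OP + → 1 + 13 = 14. Stack: [14]
STORE_FAST t → t=14. Stack: []
LOAD_FAST b → push 27. Stack: [27]
LOAD_CONST → push 1. Stack: [27, 1]
BINARY_OP & → 27 & 1 = 1. Stack: [1]
LOAD_FAST a → push 7. Stack: [1, 7]
BINARY_OP // → 1 // 7 = 0. Stack: [0]
STORE_FAST m → m=0. Stack: []
LOAD_FAST_LOAD_FAST m,a → push 0,7. Stack: [0, 7]
BINARY_OP - → 0 - 7 = -7. Stack: [-7]
STORE_FAST m → m=-7. Stack: []
LOAD_FAST_LOAD_FAST m,m → push -7,-7. Stack: [-7, -7]
BINARY_OP + → -7 + -7 = -14. Stack: [-14]
RETURN_VALUE → return -14.

-14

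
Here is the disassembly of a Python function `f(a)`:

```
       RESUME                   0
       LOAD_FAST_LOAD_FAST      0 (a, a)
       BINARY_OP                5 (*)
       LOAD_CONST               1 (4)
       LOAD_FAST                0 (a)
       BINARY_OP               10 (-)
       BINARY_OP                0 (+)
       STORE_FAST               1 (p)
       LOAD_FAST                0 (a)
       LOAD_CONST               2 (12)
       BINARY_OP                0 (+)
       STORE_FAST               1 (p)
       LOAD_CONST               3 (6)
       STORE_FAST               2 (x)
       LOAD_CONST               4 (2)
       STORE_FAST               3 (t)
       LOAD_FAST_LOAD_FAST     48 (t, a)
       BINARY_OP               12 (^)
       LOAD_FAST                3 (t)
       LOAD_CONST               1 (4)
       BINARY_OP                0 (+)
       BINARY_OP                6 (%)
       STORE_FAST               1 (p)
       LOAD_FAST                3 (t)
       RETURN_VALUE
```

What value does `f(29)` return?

LOAD_FAST_LOAD_FAST a,a → push 29,29. Stack: [29, 29]
BINARY_OP * → 29 * 29 = 841. Stack: [841]
LOAD_CONST → push 4. Stack: [841, 4]
LOAD_FAST a → push 29. Stack: [841, 4, 29]
BINARY_OP - → 4 - 29 = -25. Stack: [841, -25]
BINARY_OP + → 841 + -25 = 816. Stack: [816]
STORE_FAST p → p=816. Stack: []
LOAD_FAST a → push 29. Stack: [29]
LOAD_CONST → push 12. Stack: [29, 12]
BINARY_OP + → 29 + 12 = 41. Stack: [41]
STORE_FAST p → p=41. Stack: []
LOAD_CONST → push 6. Stack: [6]
STORE_FAST x → x=6. Stack: []
LOAD_CONST → push 2. Stack: [2]
STORE_FAST t → t=2. Stack: []
LOAD_FAST_LOAD_FAST t,a → push 2,29. Stack: [2, 29]
BINARY_OP ^ → 2 ^ 29 = 31. Stack: [31]
LOAD_FAST t → push 2. Stack: [31, 2]
LOAD_CONST → push 4. Stack: [31, 2, 4]
BINARY_OP + → 2 + 4 = 6. Stack: [31, 6]
BINARY_OP % → 31 % 6 = 1. Stack: [1]
STORE_FAST p → p=1. Stack: []
LOAD_FAST t → push 2. Stack: [2]
RETURN_VALUE → return 2.

2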